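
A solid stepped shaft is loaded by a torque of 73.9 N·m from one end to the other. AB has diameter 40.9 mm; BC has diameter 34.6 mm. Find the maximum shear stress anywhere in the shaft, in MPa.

9.09 MPa

Under the same torque, τ_max = 16T/(πd³) is largest where d is smallest — segment BC (d = 34.6 mm).
τ_max = 16·73.90/(π·(0.0346)³) = 9.086×10^6 Pa.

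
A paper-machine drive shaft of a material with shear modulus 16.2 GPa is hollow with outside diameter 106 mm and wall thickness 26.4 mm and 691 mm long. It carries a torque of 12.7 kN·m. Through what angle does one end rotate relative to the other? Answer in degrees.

2.67°

J = π(d_o⁴ − d_i⁴)/32 = π(0.106⁴ − 0.0532⁴)/32 = 1.161×10^-5 m⁴.
θ = T·L/(G·J) = 12700 × 0.691 / (16.2×10⁹ × 1.161×10^-5) = 0.04667 rad.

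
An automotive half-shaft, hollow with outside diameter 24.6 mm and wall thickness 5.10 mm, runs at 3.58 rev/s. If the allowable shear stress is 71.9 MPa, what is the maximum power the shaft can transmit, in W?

4170 W

J = π(d_o⁴ − d_i⁴)/32 = π(0.0246⁴ − 0.0144⁴)/32 = 3.173×10^-8 m⁴.
T_max = τ_allow·J/r = 7.19×10^7 × 3.173×10^-8 / 0.0123 = 185.5 N·m.
ω = 2π·3.58 = 22.49 rad/s, so P_max = T_max·ω = 4172 W.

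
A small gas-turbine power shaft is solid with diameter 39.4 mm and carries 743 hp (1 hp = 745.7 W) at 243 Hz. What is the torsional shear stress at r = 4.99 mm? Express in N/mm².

ω = 2π·243 = 1527 rad/s, so T = P/ω = 743×745.7 / 1527 = 362.9 N·m.
J = πd⁴/32 = π(0.0394)⁴/32 = 2.366×10^-7 m⁴.
Shear stress varies linearly with radius: τ = T·r/J = 362.9 × 0.00499 / 2.366×10^-7 = 7.654×10^6 Pa.

7.65 N/mm²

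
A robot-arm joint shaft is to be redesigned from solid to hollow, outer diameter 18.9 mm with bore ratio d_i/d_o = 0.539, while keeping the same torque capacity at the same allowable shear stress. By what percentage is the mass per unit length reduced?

Equal τ_max and T ⇒ the solid shaft needs d_s³ = d_o³(1−k⁴), so d_s = 18.9·(1−0.539⁴)^(1/3) = 18.35 mm.
Area ratio A_h/A_s = d_o²(1−k²)/d_s² = (1−k²)/(1−k⁴)^(2/3) = 0.7524.
Mass saving = 1 − 0.7524 = 24.8 %.

24.8 %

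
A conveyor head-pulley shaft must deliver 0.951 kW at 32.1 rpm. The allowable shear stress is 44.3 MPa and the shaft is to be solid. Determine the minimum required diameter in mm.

31.9 mm

ω = 2π·32.1/60 = 3.362 rad/s, so T = P/ω = 0.951×10³ / 3.362 = 282.9 N·m.
For a solid shaft τ_max = 16T/(πd³), so d = (16T/(π τ_allow))^(1/3) = (16·282.9/(π·4.43×10^7))^(1/3) = 0.03192 m.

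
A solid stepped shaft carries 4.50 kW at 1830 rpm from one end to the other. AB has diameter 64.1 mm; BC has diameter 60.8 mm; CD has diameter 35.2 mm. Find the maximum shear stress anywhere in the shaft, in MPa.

ω = 2π·1830/60 = 191.6 rad/s, so T = P/ω = 4.50×10³ / 191.6 = 23.48 N·m.
Under the same torque, τ_max = 16T/(πd³) is largest where d is smallest — segment CD (d = 35.2 mm).
τ_max = 16·23.48/(π·(0.0352)³) = 2.742×10^6 Pa.

2.74 MPa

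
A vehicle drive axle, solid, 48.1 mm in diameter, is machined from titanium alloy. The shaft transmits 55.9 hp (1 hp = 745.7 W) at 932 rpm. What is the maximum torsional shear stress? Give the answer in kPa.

19500 kPa

ω = 2π·932/60 = 97.60 rad/s, so T = P/ω = 55.9×745.7 / 97.60 = 427.1 N·m.
J = πd⁴/32 = π(0.0481)⁴/32 = 5.255×10^-7 m⁴.
τ_max = T·r/J = 427.1 × 0.0241 / 5.255×10^-7 = 1.955×10^7 Pa.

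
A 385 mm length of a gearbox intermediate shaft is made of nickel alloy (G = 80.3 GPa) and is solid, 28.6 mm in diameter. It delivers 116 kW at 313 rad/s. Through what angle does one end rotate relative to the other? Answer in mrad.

ω = 313 rad/s, so T = P/ω = 116×10³ / 313.0 = 370.6 N·m.
J = πd⁴/32 = π(0.0286)⁴/32 = 6.568×10^-8 m⁴.
θ = T·L/(G·J) = 370.6 × 0.385 / (80.3×10⁹ × 6.568×10^-8) = 0.02705 rad.

27.1 mrad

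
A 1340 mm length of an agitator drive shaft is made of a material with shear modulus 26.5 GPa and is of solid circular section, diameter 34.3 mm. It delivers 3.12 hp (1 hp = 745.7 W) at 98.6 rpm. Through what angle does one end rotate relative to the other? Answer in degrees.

4.80°

ω = 2π·98.6/60 = 10.33 rad/s, so T = P/ω = 3.12×745.7 / 10.33 = 225.3 N·m.
J = πd⁴/32 = π(0.0343)⁴/32 = 1.359×10^-7 m⁴.
θ = T·L/(G·J) = 225.3 × 1.34 / (26.5×10⁹ × 1.359×10^-7) = 0.08385 rad.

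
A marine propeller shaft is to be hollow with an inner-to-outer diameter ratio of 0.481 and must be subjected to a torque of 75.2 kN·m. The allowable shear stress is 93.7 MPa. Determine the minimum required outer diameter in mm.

163 mm

For a hollow shaft with d_i/d_o = 0.481: τ_max = 16T/(π d_o³ (1−k⁴)), so d_o = [16T/(π τ_allow (1−k⁴))]^(1/3) = [16·75200/(π·9.37×10^7·0.9465)]^(1/3) = 0.1628 m.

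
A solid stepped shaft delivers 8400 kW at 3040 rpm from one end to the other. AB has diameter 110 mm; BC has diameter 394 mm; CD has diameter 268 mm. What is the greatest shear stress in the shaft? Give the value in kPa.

ω = 2π·3040/60 = 318.3 rad/s, so T = P/ω = 8400×10³ / 318.3 = 26390 N·m.
Under the same torque, τ_max = 16T/(πd³) is largest where d is smallest — segment AB (d = 110 mm).
τ_max = 16·26390/(π·(0.110)³) = 1.010×10^8 Pa.

101000 kPa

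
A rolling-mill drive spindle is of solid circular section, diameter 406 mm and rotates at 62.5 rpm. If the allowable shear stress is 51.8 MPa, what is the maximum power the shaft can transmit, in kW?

4450 kW

J = πd⁴/32 = π(0.406)⁴/32 = 2.667×10^-3 m⁴.
T_max = τ_allow·J/r = 5.18×10^7 × 2.667×10^-3 / 0.203 = 680700 N·m.
ω = 2π·62.5/60 = 6.545 rad/s, so P_max = T_max·ω = 4.455×10^6 W.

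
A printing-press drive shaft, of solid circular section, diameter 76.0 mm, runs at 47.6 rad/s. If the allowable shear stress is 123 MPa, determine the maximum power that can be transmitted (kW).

J = πd⁴/32 = π(0.0760)⁴/32 = 3.275×10^-6 m⁴.
T_max = τ_allow·J/r = 1.23×10^8 × 3.275×10^-6 / 0.0380 = 10600 N·m.
ω = 47.6 rad/s, so P_max = T_max·ω = 5.046×10^5 W.

505 kW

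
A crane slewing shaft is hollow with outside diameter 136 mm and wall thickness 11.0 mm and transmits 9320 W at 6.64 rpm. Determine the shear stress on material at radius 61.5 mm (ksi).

7.03 ksi

ω = 2π·6.64/60 = 0.6953 rad/s, so T = P/ω = 9320 / 0.6953 = 13400 N·m.
J = π(d_o⁴ − d_i⁴)/32 = π(0.136⁴ − 0.114⁴)/32 = 1.700×10^-5 m⁴.
Shear stress varies linearly with radius: τ = T·r/J = 13400 × 0.0615 / 1.700×10^-5 = 4.848×10^7 Pa.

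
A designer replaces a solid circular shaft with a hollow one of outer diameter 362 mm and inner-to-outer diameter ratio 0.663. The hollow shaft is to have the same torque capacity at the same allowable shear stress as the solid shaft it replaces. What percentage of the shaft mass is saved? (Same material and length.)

35.3 %

Equal τ_max and T ⇒ the solid shaft needs d_s³ = d_o³(1−k⁴), so d_s = 362·(1−0.663⁴)^(1/3) = 337.0 mm.
Area ratio A_h/A_s = d_o²(1−k²)/d_s² = (1−k²)/(1−k⁴)^(2/3) = 0.6467.
Mass saving = 1 − 0.6467 = 35.3 %.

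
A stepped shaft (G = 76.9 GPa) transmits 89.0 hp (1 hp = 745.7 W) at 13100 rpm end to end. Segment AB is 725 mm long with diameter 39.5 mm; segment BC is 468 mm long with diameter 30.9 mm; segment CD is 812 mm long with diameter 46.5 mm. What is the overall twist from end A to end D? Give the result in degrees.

ω = 2π·13100/60 = 1372 rad/s, so T = P/ω = 89.0×745.7 / 1372 = 48.38 N·m.
J_AB = π(0.0395)⁴/32 = 2.39×10^-7 m⁴; J_BC = π(0.0309)⁴/32 = 8.95×10^-8 m⁴; J_CD = π(0.0465)⁴/32 = 4.59×10^-7 m⁴.
θ = (T/G)·Σ L_i/J_i = (48.38/76.9×10⁹)·(0.725/2.39×10^-7 + 0.468/8.95×10^-8 + 0.812/4.59×10^-7) = 6.311×10^-3 rad.

0.362°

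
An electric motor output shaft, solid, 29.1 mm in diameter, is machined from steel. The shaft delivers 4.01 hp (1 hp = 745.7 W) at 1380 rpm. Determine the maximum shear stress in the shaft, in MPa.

4.28 MPa

ω = 2π·1380/60 = 144.5 rad/s, so T = P/ω = 4.01×745.7 / 144.5 = 20.69 N·m.
J = πd⁴/32 = π(0.0291)⁴/32 = 7.040×10^-8 m⁴.
τ_max = T·r/J = 20.69 × 0.0146 / 7.040×10^-8 = 4.277×10^6 Pa.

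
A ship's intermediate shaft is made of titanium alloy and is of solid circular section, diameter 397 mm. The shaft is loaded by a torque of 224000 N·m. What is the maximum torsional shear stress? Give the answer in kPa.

J = πd⁴/32 = π(0.397)⁴/32 = 2.439×10^-3 m⁴.
τ_max = T·r/J = 224000 × 0.199 / 2.439×10^-3 = 1.823×10^7 Pa.

18200 kPa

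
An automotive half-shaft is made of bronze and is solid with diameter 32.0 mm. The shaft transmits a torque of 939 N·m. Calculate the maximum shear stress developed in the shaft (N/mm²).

146 N/mm²

J = πd⁴/32 = π(0.0320)⁴/32 = 1.029×10^-7 m⁴.
τ_max = T·r/J = 939.0 × 0.0160 / 1.029×10^-7 = 1.459×10^8 Pa.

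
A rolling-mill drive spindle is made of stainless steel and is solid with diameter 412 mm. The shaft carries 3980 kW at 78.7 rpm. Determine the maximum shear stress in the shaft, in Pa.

3.52e7 Pa

ω = 2π·78.7/60 = 8.241 rad/s, so T = P/ω = 3980×10³ / 8.241 = 482900 N·m.
J = πd⁴/32 = π(0.412)⁴/32 = 2.829×10^-3 m⁴.
τ_max = T·r/J = 482900 × 0.206 / 2.829×10^-3 = 3.517×10^7 Pa.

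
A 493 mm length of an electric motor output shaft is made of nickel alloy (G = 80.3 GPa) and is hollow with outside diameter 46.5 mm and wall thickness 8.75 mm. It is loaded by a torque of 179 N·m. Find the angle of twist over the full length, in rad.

0.00282 rad

J = π(d_o⁴ − d_i⁴)/32 = π(0.0465⁴ − 0.0290⁴)/32 = 3.896×10^-7 m⁴.
θ = T·L/(G·J) = 179.0 × 0.493 / (80.3×10⁹ × 3.896×10^-7) = 2.821×10^-3 rad.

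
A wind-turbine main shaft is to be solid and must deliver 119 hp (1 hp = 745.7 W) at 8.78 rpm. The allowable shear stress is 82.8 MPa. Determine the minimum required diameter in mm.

ω = 2π·8.78/60 = 0.9194 rad/s, so T = P/ω = 119×745.7 / 0.9194 = 96510 N·m.
For a solid shaft τ_max = 16T/(πd³), so d = (16T/(π τ_allow))^(1/3) = (16·96510/(π·8.28×10^7))^(1/3) = 0.1811 m.

181 mm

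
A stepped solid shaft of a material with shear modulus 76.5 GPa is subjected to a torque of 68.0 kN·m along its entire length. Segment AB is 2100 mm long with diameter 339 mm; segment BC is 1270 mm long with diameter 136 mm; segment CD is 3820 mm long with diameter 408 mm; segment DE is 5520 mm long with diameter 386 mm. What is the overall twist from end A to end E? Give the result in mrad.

J_AB = π(0.339)⁴/32 = 1.30×10^-3 m⁴; J_BC = π(0.136)⁴/32 = 3.36×10^-5 m⁴; J_CD = π(0.408)⁴/32 = 2.72×10^-3 m⁴; J_DE = π(0.386)⁴/32 = 2.18×10^-3 m⁴.
θ = (T/G)·Σ L_i/J_i = (68000/76.5×10⁹)·(2.10/1.30×10^-3 + 1.27/3.36×10^-5 + 3.82/2.72×10^-3 + 5.52/2.18×10^-3) = 0.03855 rad.

38.6 mrad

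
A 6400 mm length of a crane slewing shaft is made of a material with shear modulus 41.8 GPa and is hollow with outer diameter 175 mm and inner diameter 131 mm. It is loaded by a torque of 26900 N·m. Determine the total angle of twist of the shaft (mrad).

65.2 mrad

J = π(d_o⁴ − d_i⁴)/32 = π(0.175⁴ − 0.131⁴)/32 = 6.316×10^-5 m⁴.
θ = T·L/(G·J) = 26900 × 6.40 / (41.8×10⁹ × 6.316×10^-5) = 0.06521 rad.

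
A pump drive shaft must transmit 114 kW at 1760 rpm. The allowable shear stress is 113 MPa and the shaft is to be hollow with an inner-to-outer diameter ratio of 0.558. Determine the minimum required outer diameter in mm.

31.4 mm

ω = 2π·1760/60 = 184.3 rad/s, so T = P/ω = 114×10³ / 184.3 = 618.5 N·m.
For a hollow shaft with d_i/d_o = 0.558: τ_max = 16T/(π d_o³ (1−k⁴)), so d_o = [16T/(π τ_allow (1−k⁴))]^(1/3) = [16·618.5/(π·1.13×10^8·0.9031)]^(1/3) = 0.03137 m.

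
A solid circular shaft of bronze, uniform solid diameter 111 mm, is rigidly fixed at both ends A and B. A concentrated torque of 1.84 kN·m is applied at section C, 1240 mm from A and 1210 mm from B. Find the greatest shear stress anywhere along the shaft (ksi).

0.503 ksi

With uniform GJ and both ends fixed, compatibility θ_AC = θ_CB gives T_A·a = T_B·b, together with T_A + T_B = T₀.
T_A = T₀·b/(a+b) = 1840·1210/2450 = 908.7 N·m; T_B = 931.3 N·m.
τ in each portion: τ_AC = 3.38×10^6 Pa, τ_CB = 3.47×10^6 Pa; maximum is in CB.
τ_max = T_CB·r/J = 931.3·0.0555/1.49×10^-5 = 3.468×10^6 Pa.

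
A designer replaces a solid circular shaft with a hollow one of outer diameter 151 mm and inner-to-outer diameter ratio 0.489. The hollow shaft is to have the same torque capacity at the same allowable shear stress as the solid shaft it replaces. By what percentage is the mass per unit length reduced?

20.9 %

Equal τ_max and T ⇒ the solid shaft needs d_s³ = d_o³(1−k⁴), so d_s = 151·(1−0.489⁴)^(1/3) = 148.1 mm.
Area ratio A_h/A_s = d_o²(1−k²)/d_s² = (1−k²)/(1−k⁴)^(2/3) = 0.7913.
Mass saving = 1 − 0.7913 = 20.9 %.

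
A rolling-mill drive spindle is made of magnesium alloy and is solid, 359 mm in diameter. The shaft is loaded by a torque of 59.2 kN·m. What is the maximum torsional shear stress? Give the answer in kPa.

J = πd⁴/32 = π(0.359)⁴/32 = 1.631×10^-3 m⁴.
τ_max = T·r/J = 59200 × 0.179 / 1.631×10^-3 = 6.516×10^6 Pa.

6520 kPa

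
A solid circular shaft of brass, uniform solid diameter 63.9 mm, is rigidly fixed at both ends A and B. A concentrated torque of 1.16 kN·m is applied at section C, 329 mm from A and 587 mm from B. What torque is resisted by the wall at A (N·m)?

743 N·m

With uniform GJ and both ends fixed, compatibility θ_AC = θ_CB gives T_A·a = T_B·b, together with T_A + T_B = T₀.
T_A = T₀·b/(a+b) = 1160·587/916.0 = 743.4 N·m; T_B = 416.6 N·m.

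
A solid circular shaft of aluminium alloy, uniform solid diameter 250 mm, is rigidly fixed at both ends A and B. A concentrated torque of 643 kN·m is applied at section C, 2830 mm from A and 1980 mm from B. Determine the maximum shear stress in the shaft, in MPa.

123 MPa

With uniform GJ and both ends fixed, compatibility θ_AC = θ_CB gives T_A·a = T_B·b, together with T_A + T_B = T₀.
T_A = T₀·b/(a+b) = 643000·1980/4810 = 264700 N·m; T_B = 378300 N·m.
τ in each portion: τ_AC = 8.63×10^7 Pa, τ_CB = 1.23×10^8 Pa; maximum is in CB.
τ_max = T_CB·r/J = 378300·0.125/3.83×10^-4 = 1.233×10^8 Pa.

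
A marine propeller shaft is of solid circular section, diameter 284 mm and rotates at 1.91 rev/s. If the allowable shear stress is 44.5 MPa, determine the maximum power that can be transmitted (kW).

J = πd⁴/32 = π(0.284)⁴/32 = 6.387×10^-4 m⁴.
T_max = τ_allow·J/r = 4.45×10^7 × 6.387×10^-4 / 0.142 = 200100 N·m.
ω = 2π·1.91 = 12.00 rad/s, so P_max = T_max·ω = 2.402×10^6 W.

2400 kW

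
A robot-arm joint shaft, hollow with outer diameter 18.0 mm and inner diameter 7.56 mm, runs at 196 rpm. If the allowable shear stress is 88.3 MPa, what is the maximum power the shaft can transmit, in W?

J = π(d_o⁴ − d_i⁴)/32 = π(0.0180⁴ − 0.00756⁴)/32 = 9.985×10^-9 m⁴.
T_max = τ_allow·J/r = 8.83×10^7 × 9.985×10^-9 / 0.00900 = 97.97 N·m.
ω = 2π·196/60 = 20.53 rad/s, so P_max = T_max·ω = 2011 W.

2010 W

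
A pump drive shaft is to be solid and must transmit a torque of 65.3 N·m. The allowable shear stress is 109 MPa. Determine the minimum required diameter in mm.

For a solid shaft τ_max = 16T/(πd³), so d = (16T/(π τ_allow))^(1/3) = (16·65.30/(π·1.09×10^8))^(1/3) = 0.01450 m.

14.5 mm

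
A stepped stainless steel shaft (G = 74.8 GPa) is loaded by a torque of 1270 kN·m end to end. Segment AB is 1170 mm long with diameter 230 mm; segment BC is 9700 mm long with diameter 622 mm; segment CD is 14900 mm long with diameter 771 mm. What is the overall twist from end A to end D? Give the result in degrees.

5.20°

J_AB = π(0.230)⁴/32 = 2.75×10^-4 m⁴; J_BC = π(0.622)⁴/32 = 0.0147 m⁴; J_CD = π(0.771)⁴/32 = 0.0347 m⁴.
θ = (T/G)·Σ L_i/J_i = (1.270e6/74.8×10⁹)·(1.17/2.75×10^-4 + 9.70/0.0147 + 14.9/0.0347) = 0.09081 rad.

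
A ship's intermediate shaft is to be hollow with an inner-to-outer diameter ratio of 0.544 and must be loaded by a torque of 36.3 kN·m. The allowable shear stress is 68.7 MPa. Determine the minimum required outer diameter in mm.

For a hollow shaft with d_i/d_o = 0.544: τ_max = 16T/(π d_o³ (1−k⁴)), so d_o = [16T/(π τ_allow (1−k⁴))]^(1/3) = [16·36300/(π·6.87×10^7·0.9124)]^(1/3) = 0.1434 m.

143 mm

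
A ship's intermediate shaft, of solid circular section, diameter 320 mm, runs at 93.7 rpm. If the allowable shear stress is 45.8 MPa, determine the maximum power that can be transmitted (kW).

J = πd⁴/32 = π(0.320)⁴/32 = 1.029×10^-3 m⁴.
T_max = τ_allow·J/r = 4.58×10^7 × 1.029×10^-3 / 0.160 = 294700 N·m.
ω = 2π·93.7/60 = 9.812 rad/s, so P_max = T_max·ω = 2.891×10^6 W.

2890 kW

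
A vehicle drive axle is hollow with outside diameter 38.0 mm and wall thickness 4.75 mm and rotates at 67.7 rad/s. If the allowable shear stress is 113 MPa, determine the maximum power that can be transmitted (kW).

J = π(d_o⁴ − d_i⁴)/32 = π(0.0380⁴ − 0.0285⁴)/32 = 1.399×10^-7 m⁴.
T_max = τ_allow·J/r = 1.13×10^8 × 1.399×10^-7 / 0.0190 = 832.3 N·m.
ω = 67.7 rad/s, so P_max = T_max·ω = 5.634×10^4 W.

56.3 kW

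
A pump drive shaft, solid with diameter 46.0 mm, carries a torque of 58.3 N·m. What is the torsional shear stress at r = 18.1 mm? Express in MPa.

2.40 MPa

J = πd⁴/32 = π(0.0460)⁴/32 = 4.396×10^-7 m⁴.
Shear stress varies linearly with radius: τ = T·r/J = 58.30 × 0.0181 / 4.396×10^-7 = 2.401×10^6 Pa.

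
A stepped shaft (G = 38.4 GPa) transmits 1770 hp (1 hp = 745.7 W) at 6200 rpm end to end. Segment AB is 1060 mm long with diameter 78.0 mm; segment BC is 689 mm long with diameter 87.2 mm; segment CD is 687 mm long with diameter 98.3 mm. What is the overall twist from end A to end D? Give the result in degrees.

ω = 2π·6200/60 = 649.3 rad/s, so T = P/ω = 1770×745.7 / 649.3 = 2033 N·m.
J_AB = π(0.0780)⁴/32 = 3.63×10^-6 m⁴; J_BC = π(0.0872)⁴/32 = 5.68×10^-6 m⁴; J_CD = π(0.0983)⁴/32 = 9.17×10^-6 m⁴.
θ = (T/G)·Σ L_i/J_i = (2033/38.4×10⁹)·(1.06/3.63×10^-6 + 0.689/5.68×10^-6 + 0.687/9.17×10^-6) = 0.02584 rad.

1.48°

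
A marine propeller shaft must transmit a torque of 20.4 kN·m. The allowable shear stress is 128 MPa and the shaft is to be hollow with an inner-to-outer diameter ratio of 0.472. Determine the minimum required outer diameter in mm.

For a hollow shaft with d_i/d_o = 0.472: τ_max = 16T/(π d_o³ (1−k⁴)), so d_o = [16T/(π τ_allow (1−k⁴))]^(1/3) = [16·20400/(π·1.28×10^8·0.9504)]^(1/3) = 0.09488 m.

94.9 mm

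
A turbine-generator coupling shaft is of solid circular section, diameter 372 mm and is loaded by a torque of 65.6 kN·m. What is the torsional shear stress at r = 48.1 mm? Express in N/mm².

1.68 N/mm²

J = πd⁴/32 = π(0.372)⁴/32 = 1.880×10^-3 m⁴.
Shear stress varies linearly with radius: τ = T·r/J = 65600 × 0.0481 / 1.880×10^-3 = 1.678×10^6 Pa.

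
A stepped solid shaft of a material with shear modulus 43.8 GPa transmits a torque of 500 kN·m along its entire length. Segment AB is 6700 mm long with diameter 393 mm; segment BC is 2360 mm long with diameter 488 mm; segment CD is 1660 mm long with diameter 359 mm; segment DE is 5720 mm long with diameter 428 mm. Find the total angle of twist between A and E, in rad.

J_AB = π(0.393)⁴/32 = 2.34×10^-3 m⁴; J_BC = π(0.488)⁴/32 = 5.57×10^-3 m⁴; J_CD = π(0.359)⁴/32 = 1.63×10^-3 m⁴; J_DE = π(0.428)⁴/32 = 3.29×10^-3 m⁴.
θ = (T/G)·Σ L_i/J_i = (500000/43.8×10⁹)·(6.70/2.34×10^-3 + 2.36/5.57×10^-3 + 1.66/1.63×10^-3 + 5.72/3.29×10^-3) = 0.06894 rad.

0.0689 rad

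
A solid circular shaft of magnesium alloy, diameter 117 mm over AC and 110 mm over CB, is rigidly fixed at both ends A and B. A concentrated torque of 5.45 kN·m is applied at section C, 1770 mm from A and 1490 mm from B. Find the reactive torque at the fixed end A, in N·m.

2830 N·m

Compatibility: T_A·a/J_AC = T_B·b/J_CB with T_A + T_B = T₀.
J_AC = 1.84×10^-5 m⁴, J_CB = 1.44×10^-5 m⁴, so T_A = T₀·(J_AC/a)/((J_AC/a)+(J_CB/b)) = 2827 N·m, T_B = 2623 N·m.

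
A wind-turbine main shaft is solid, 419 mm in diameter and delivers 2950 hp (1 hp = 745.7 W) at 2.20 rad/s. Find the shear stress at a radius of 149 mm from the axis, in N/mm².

49.2 N/mm²

ω = 2.20 rad/s, so T = P/ω = 2950×745.7 / 2.200 = 999900 N·m.
J = πd⁴/32 = π(0.419)⁴/32 = 3.026×10^-3 m⁴.
Shear stress varies linearly with radius: τ = T·r/J = 999900 × 0.149 / 3.026×10^-3 = 4.924×10^7 Pa.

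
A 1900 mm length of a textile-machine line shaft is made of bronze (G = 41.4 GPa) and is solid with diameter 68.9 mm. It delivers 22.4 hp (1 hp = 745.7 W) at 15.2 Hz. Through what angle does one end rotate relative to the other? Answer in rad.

ω = 2π·15.2 = 95.50 rad/s, so T = P/ω = 22.4×745.7 / 95.50 = 174.9 N·m.
J = πd⁴/32 = π(0.0689)⁴/32 = 2.212×10^-6 m⁴.
θ = T·L/(G·J) = 174.9 × 1.90 / (41.4×10⁹ × 2.212×10^-6) = 3.628×10^-3 rad.

0.00363 rad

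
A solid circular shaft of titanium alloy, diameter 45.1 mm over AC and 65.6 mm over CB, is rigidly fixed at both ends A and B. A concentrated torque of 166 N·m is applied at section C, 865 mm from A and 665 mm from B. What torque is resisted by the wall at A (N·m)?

24.3 N·m

Compatibility: T_A·a/J_AC = T_B·b/J_CB with T_A + T_B = T₀.
J_AC = 4.06×10^-7 m⁴, J_CB = 1.82×10^-6 m⁴, so T_A = T₀·(J_AC/a)/((J_AC/a)+(J_CB/b)) = 24.33 N·m, T_B = 141.7 N·m.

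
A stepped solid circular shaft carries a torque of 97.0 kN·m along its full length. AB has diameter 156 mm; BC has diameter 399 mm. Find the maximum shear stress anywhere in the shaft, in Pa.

1.30e8 Pa

Under the same torque, τ_max = 16T/(πd³) is largest where d is smallest — segment AB (d = 156 mm).
τ_max = 16·97000/(π·(0.156)³) = 1.301×10^8 Pa.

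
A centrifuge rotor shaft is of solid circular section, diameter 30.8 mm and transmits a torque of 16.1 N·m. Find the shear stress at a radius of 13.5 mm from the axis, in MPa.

J = πd⁴/32 = π(0.0308)⁴/32 = 8.835×10^-8 m⁴.
Shear stress varies linearly with radius: τ = T·r/J = 16.10 × 0.0135 / 8.835×10^-8 = 2.460×10^6 Pa.

2.46 MPa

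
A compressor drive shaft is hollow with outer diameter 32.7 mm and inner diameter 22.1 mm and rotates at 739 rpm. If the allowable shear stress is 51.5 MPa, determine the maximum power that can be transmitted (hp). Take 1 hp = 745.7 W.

J = π(d_o⁴ − d_i⁴)/32 = π(0.0327⁴ − 0.0221⁴)/32 = 8.883×10^-8 m⁴.
T_max = τ_allow·J/r = 5.15×10^7 × 8.883×10^-8 / 0.0163 = 279.8 N·m.
ω = 2π·739/60 = 77.39 rad/s, so P_max = T_max·ω = 2.165×10^4 W.

29.0 hp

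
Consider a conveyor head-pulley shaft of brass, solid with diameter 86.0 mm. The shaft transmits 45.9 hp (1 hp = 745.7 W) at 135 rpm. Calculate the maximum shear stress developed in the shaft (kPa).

ω = 2π·135/60 = 14.14 rad/s, so T = P/ω = 45.9×745.7 / 14.14 = 2421 N·m.
J = πd⁴/32 = π(0.0860)⁴/32 = 5.370×10^-6 m⁴.
τ_max = T·r/J = 2421 × 0.0430 / 5.370×10^-6 = 1.939×10^7 Pa.

19400 kPa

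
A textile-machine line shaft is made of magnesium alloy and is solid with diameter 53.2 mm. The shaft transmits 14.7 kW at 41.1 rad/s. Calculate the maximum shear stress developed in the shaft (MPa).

12.1 MPa

ω = 41.1 rad/s, so T = P/ω = 14.7×10³ / 41.10 = 357.7 N·m.
J = πd⁴/32 = π(0.0532)⁴/32 = 7.864×10^-7 m⁴.
τ_max = T·r/J = 357.7 × 0.0266 / 7.864×10^-7 = 1.210×10^7 Pa.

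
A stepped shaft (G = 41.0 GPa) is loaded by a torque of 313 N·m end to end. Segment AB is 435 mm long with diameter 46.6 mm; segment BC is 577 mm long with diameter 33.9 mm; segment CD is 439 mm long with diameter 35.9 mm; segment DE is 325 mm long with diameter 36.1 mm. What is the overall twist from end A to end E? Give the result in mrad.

J_AB = π(0.0466)⁴/32 = 4.63×10^-7 m⁴; J_BC = π(0.0339)⁴/32 = 1.30×10^-7 m⁴; J_CD = π(0.0359)⁴/32 = 1.63×10^-7 m⁴; J_DE = π(0.0361)⁴/32 = 1.67×10^-7 m⁴.
θ = (T/G)·Σ L_i/J_i = (313.0/41.0×10⁹)·(0.435/4.63×10^-7 + 0.577/1.30×10^-7 + 0.439/1.63×10^-7 + 0.325/1.67×10^-7) = 0.07658 rad.

76.6 mrad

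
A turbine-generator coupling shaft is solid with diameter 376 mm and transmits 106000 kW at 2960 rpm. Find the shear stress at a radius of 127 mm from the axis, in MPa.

ω = 2π·2960/60 = 310.0 rad/s, so T = P/ω = 106000×10³ / 310.0 = 342000 N·m.
J = πd⁴/32 = π(0.376)⁴/32 = 1.962×10^-3 m⁴.
Shear stress varies linearly with radius: τ = T·r/J = 342000 × 0.127 / 1.962×10^-3 = 2.213×10^7 Pa.

22.1 MPa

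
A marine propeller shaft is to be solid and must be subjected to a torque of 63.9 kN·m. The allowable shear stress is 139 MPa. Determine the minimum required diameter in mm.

133 mm

For a solid shaft τ_max = 16T/(πd³), so d = (16T/(π τ_allow))^(1/3) = (16·63900/(π·1.39×10^8))^(1/3) = 0.1328 m.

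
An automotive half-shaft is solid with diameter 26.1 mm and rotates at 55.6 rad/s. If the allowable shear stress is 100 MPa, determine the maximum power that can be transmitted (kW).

J = πd⁴/32 = π(0.0261)⁴/32 = 4.556×10^-8 m⁴.
T_max = τ_allow·J/r = 1.00×10^8 × 4.556×10^-8 / 0.0131 = 349.1 N·m.
ω = 55.6 rad/s, so P_max = T_max·ω = 1.941×10^4 W.

19.4 kW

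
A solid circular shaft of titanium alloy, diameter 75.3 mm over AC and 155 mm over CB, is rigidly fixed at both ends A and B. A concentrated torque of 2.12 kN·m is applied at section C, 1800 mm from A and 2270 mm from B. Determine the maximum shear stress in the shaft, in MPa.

2.71 MPa

Compatibility: T_A·a/J_AC = T_B·b/J_CB with T_A + T_B = T₀.
J_AC = 3.16×10^-6 m⁴, J_CB = 5.67×10^-5 m⁴, so T_A = T₀·(J_AC/a)/((J_AC/a)+(J_CB/b)) = 139.1 N·m, T_B = 1981 N·m.
τ in each portion: τ_AC = 1.66×10^6 Pa, τ_CB = 2.71×10^6 Pa; maximum is in CB.
τ_max = T_CB·r/J = 1981·0.0775/5.67×10^-5 = 2.709×10^6 Pa.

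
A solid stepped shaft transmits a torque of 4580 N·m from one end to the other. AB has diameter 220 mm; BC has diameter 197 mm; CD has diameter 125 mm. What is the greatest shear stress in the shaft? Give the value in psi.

Under the same torque, τ_max = 16T/(πd³) is largest where d is smallest — segment CD (d = 125 mm).
τ_max = 16·4580/(π·(0.125)³) = 1.194×10^7 Pa.

1730 psi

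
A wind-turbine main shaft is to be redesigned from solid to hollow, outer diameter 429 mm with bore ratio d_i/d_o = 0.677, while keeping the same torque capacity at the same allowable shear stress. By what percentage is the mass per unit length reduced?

36.6 %

Equal τ_max and T ⇒ the solid shaft needs d_s³ = d_o³(1−k⁴), so d_s = 429·(1−0.677⁴)^(1/3) = 396.6 mm.
Area ratio A_h/A_s = d_o²(1−k²)/d_s² = (1−k²)/(1−k⁴)^(2/3) = 0.6339.
Mass saving = 1 − 0.6339 = 36.6 %.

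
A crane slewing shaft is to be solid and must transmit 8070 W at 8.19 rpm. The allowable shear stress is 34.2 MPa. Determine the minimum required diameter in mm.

ω = 2π·8.19/60 = 0.8577 rad/s, so T = P/ω = 8070 / 0.8577 = 9409 N·m.
For a solid shaft τ_max = 16T/(πd³), so d = (16T/(π τ_allow))^(1/3) = (16·9409/(π·3.42×10^7))^(1/3) = 0.1119 m.

112 mm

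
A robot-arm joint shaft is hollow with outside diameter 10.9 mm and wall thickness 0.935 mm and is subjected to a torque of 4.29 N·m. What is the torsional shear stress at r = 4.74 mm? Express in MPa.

27.7 MPa

J = π(d_o⁴ − d_i⁴)/32 = π(0.0109⁴ − 0.00903⁴)/32 = 7.331×10^-10 m⁴.
Shear stress varies linearly with radius: τ = T·r/J = 4.290 × 0.00474 / 7.331×10^-10 = 2.774×10^7 Pa.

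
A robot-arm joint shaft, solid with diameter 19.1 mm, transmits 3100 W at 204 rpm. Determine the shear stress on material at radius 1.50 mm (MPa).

ω = 2π·204/60 = 21.36 rad/s, so T = P/ω = 3100 / 21.36 = 145.1 N·m.
J = πd⁴/32 = π(0.0191)⁴/32 = 1.307×10^-8 m⁴.
Shear stress varies linearly with radius: τ = T·r/J = 145.1 × 0.00150 / 1.307×10^-8 = 1.666×10^7 Pa.

16.7 MPa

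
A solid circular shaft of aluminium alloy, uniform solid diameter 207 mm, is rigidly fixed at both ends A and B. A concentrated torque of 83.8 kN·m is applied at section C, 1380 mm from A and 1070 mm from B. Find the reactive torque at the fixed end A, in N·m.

36600 N·m

With uniform GJ and both ends fixed, compatibility θ_AC = θ_CB gives T_A·a = T_B·b, together with T_A + T_B = T₀.
T_A = T₀·b/(a+b) = 83800·1070/2450 = 36600 N·m; T_B = 47200 N·m.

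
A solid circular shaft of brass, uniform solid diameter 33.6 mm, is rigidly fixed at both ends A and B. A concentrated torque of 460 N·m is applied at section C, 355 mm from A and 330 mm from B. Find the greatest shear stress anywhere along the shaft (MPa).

32.0 MPa

With uniform GJ and both ends fixed, compatibility θ_AC = θ_CB gives T_A·a = T_B·b, together with T_A + T_B = T₀.
T_A = T₀·b/(a+b) = 460.0·330/685.0 = 221.6 N·m; T_B = 238.4 N·m.
τ in each portion: τ_AC = 2.98×10^7 Pa, τ_CB = 3.20×10^7 Pa; maximum is in CB.
τ_max = T_CB·r/J = 238.4·0.0168/1.25×10^-7 = 3.201×10^7 Pa.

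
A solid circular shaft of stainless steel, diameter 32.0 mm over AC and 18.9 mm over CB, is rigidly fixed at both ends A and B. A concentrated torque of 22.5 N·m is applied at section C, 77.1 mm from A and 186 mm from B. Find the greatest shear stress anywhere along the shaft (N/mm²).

3.33 N/mm²

Compatibility: T_A·a/J_AC = T_B·b/J_CB with T_A + T_B = T₀.
J_AC = 1.03×10^-7 m⁴, J_CB = 1.25×10^-8 m⁴, so T_A = T₀·(J_AC/a)/((J_AC/a)+(J_CB/b)) = 21.42 N·m, T_B = 1.080 N·m.
τ in each portion: τ_AC = 3.33×10^6 Pa, τ_CB = 8.15×10^5 Pa; maximum is in AC.
τ_max = T_AC·r/J = 21.42·0.0160/1.03×10^-7 = 3.329×10^6 Pa.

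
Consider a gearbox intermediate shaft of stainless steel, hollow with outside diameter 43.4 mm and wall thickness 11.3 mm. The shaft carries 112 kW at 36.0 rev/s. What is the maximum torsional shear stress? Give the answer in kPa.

32600 kPa

ω = 2π·36.0 = 226.2 rad/s, so T = P/ω = 112×10³ / 226.2 = 495.1 N·m.
J = π(d_o⁴ − d_i⁴)/32 = π(0.0434⁴ − 0.0208⁴)/32 = 3.299×10^-7 m⁴.
τ_max = T·r/J = 495.1 × 0.0217 / 3.299×10^-7 = 3.257×10^7 Pa.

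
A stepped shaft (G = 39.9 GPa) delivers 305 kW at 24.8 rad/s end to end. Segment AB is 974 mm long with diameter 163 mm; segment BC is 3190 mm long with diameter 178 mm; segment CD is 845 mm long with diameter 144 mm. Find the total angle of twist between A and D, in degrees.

ω = 24.8 rad/s, so T = P/ω = 305×10³ / 24.80 = 12300 N·m.
J_AB = π(0.163)⁴/32 = 6.93×10^-5 m⁴; J_BC = π(0.178)⁴/32 = 9.86×10^-5 m⁴; J_CD = π(0.144)⁴/32 = 4.22×10^-5 m⁴.
θ = (T/G)·Σ L_i/J_i = (12300/39.9×10⁹)·(0.974/6.93×10^-5 + 3.19/9.86×10^-5 + 0.845/4.22×10^-5) = 0.02048 rad.

1.17°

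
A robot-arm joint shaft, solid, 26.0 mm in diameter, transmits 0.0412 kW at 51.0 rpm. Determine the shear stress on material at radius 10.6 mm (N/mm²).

1.82 N/mm²

ω = 2π·51.0/60 = 5.341 rad/s, so T = P/ω = 0.0412×10³ / 5.341 = 7.714 N·m.
J = πd⁴/32 = π(0.0260)⁴/32 = 4.486×10^-8 m⁴.
Shear stress varies linearly with radius: τ = T·r/J = 7.714 × 0.0106 / 4.486×10^-8 = 1.823×10^6 Pa.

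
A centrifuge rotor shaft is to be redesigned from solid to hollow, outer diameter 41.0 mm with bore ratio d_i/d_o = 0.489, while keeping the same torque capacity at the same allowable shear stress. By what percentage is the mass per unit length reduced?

20.9 %

Equal τ_max and T ⇒ the solid shaft needs d_s³ = d_o³(1−k⁴), so d_s = 41.0·(1−0.489⁴)^(1/3) = 40.20 mm.
Area ratio A_h/A_s = d_o²(1−k²)/d_s² = (1−k²)/(1−k⁴)^(2/3) = 0.7913.
Mass saving = 1 − 0.7913 = 20.9 %.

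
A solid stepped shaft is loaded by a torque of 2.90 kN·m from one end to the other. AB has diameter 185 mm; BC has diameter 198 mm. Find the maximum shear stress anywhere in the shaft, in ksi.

Under the same torque, τ_max = 16T/(πd³) is largest where d is smallest — segment AB (d = 185 mm).
τ_max = 16·2900/(π·(0.185)³) = 2.333×10^6 Pa.

0.338 ksi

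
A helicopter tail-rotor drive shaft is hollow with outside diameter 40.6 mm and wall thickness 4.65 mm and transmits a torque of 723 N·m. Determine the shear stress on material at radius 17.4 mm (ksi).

10.6 ksi

J = π(d_o⁴ − d_i⁴)/32 = π(0.0406⁴ − 0.0313⁴)/32 = 1.725×10^-7 m⁴.
Shear stress varies linearly with radius: τ = T·r/J = 723.0 × 0.0174 / 1.725×10^-7 = 7.292×10^7 Pa.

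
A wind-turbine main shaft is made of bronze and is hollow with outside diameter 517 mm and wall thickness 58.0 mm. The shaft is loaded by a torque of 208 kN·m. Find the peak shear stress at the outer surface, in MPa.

J = π(d_o⁴ − d_i⁴)/32 = π(0.517⁴ − 0.401⁴)/32 = 4.475×10^-3 m⁴.
τ_max = T·r/J = 208000 × 0.259 / 4.475×10^-3 = 1.201×10^7 Pa.

12.0 MPa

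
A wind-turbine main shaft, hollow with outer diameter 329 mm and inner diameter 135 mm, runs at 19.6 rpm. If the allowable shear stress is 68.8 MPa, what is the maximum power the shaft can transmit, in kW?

J = π(d_o⁴ − d_i⁴)/32 = π(0.329⁴ − 0.135⁴)/32 = 1.118×10^-3 m⁴.
T_max = τ_allow·J/r = 6.88×10^7 × 1.118×10^-3 / 0.165 = 467400 N·m.
ω = 2π·19.6/60 = 2.053 rad/s, so P_max = T_max·ω = 9.594×10^5 W.

959 kW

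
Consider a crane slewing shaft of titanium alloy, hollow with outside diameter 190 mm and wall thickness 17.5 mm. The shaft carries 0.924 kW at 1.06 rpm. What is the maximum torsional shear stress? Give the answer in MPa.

ω = 2π·1.06/60 = 0.1110 rad/s, so T = P/ω = 0.924×10³ / 0.1110 = 8324 N·m.
J = π(d_o⁴ − d_i⁴)/32 = π(0.190⁴ − 0.155⁴)/32 = 7.128×10^-5 m⁴.
τ_max = T·r/J = 8324 × 0.0950 / 7.128×10^-5 = 1.109×10^7 Pa.

11.1 MPa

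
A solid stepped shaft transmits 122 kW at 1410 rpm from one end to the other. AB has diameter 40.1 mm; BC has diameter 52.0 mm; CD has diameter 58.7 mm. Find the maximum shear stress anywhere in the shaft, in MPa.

65.3 MPa

ω = 2π·1410/60 = 147.7 rad/s, so T = P/ω = 122×10³ / 147.7 = 826.3 N·m.
Under the same torque, τ_max = 16T/(πd³) is largest where d is smallest — segment AB (d = 40.1 mm).
τ_max = 16·826.3/(π·(0.0401)³) = 6.526×10^7 Pa.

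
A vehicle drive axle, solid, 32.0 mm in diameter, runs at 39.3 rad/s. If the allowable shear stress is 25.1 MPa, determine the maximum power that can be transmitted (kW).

J = πd⁴/32 = π(0.0320)⁴/32 = 1.029×10^-7 m⁴.
T_max = τ_allow·J/r = 2.51×10^7 × 1.029×10^-7 / 0.0160 = 161.5 N·m.
ω = 39.3 rad/s, so P_max = T_max·ω = 6347 W.

6.35 kW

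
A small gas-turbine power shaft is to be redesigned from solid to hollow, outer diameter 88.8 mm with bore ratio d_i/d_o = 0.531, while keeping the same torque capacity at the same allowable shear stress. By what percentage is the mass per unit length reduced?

24.1 %

Equal τ_max and T ⇒ the solid shaft needs d_s³ = d_o³(1−k⁴), so d_s = 88.8·(1−0.531⁴)^(1/3) = 86.38 mm.
Area ratio A_h/A_s = d_o²(1−k²)/d_s² = (1−k²)/(1−k⁴)^(2/3) = 0.7588.
Mass saving = 1 − 0.7588 = 24.1 %.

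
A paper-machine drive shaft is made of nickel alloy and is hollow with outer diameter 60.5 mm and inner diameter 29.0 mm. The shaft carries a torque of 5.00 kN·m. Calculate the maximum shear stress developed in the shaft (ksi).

J = π(d_o⁴ − d_i⁴)/32 = π(0.0605⁴ − 0.0290⁴)/32 = 1.246×10^-6 m⁴.
τ_max = T·r/J = 5000 × 0.0302 / 1.246×10^-6 = 1.214×10^8 Pa.

17.6 ksi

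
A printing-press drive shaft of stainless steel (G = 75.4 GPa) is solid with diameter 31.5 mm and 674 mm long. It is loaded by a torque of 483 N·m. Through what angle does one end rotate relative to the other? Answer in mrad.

J = πd⁴/32 = π(0.0315)⁴/32 = 9.666×10^-8 m⁴.
θ = T·L/(G·J) = 483.0 × 0.674 / (75.4×10⁹ × 9.666×10^-8) = 0.04467 rad.

44.7 mrad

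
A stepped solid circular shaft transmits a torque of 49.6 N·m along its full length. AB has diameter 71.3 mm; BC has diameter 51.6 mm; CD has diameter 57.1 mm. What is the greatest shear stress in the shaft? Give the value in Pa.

Under the same torque, τ_max = 16T/(πd³) is largest where d is smallest — segment BC (d = 51.6 mm).
τ_max = 16·49.60/(π·(0.0516)³) = 1.839×10^6 Pa.

1.84e6 Pa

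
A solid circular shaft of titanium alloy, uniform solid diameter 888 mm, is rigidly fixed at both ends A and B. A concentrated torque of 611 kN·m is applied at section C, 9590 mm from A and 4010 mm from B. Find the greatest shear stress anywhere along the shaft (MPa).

3.13 MPa

With uniform GJ and both ends fixed, compatibility θ_AC = θ_CB gives T_A·a = T_B·b, together with T_A + T_B = T₀.
T_A = T₀·b/(a+b) = 611000·4010/13600 = 180200 N·m; T_B = 430800 N·m.
τ in each portion: τ_AC = 1.31×10^6 Pa, τ_CB = 3.13×10^6 Pa; maximum is in CB.
τ_max = T_CB·r/J = 430800·0.444/0.0610 = 3.134×10^6 Pa.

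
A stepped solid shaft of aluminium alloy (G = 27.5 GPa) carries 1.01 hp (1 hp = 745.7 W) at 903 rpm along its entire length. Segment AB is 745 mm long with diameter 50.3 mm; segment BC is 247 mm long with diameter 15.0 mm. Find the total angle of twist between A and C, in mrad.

14.7 mrad

ω = 2π·903/60 = 94.56 rad/s, so T = P/ω = 1.01×745.7 / 94.56 = 7.965 N·m.
J_AB = π(0.0503)⁴/32 = 6.28×10^-7 m⁴; J_BC = π(0.0150)⁴/32 = 4.97×10^-9 m⁴.
θ = (T/G)·Σ L_i/J_i = (7.965/27.5×10⁹)·(0.745/6.28×10^-7 + 0.247/4.97×10^-9) = 0.01474 rad.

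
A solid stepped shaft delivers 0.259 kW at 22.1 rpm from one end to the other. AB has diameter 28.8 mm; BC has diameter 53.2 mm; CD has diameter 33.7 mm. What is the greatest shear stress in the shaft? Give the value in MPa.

23.9 MPa

ω = 2π·22.1/60 = 2.314 rad/s, so T = P/ω = 0.259×10³ / 2.314 = 111.9 N·m.
Under the same torque, τ_max = 16T/(πd³) is largest where d is smallest — segment AB (d = 28.8 mm).
τ_max = 16·111.9/(π·(0.0288)³) = 2.386×10^7 Pa.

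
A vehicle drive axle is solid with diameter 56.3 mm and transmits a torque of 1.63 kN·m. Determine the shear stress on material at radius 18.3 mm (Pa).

3.02e7 Pa

J = πd⁴/32 = π(0.0563)⁴/32 = 9.864×10^-7 m⁴.
Shear stress varies linearly with radius: τ = T·r/J = 1630 × 0.0183 / 9.864×10^-7 = 3.024×10^7 Pa.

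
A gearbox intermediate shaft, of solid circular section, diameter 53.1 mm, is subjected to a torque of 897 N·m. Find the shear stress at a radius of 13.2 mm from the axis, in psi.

J = πd⁴/32 = π(0.0531)⁴/32 = 7.805×10^-7 m⁴.
Shear stress varies linearly with radius: τ = T·r/J = 897.0 × 0.0132 / 7.805×10^-7 = 1.517×10^7 Pa.

2200 psi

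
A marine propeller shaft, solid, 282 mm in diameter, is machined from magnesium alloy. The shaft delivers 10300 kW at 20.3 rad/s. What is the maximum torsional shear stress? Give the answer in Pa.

1.15e8 Pa

ω = 20.3 rad/s, so T = P/ω = 10300×10³ / 20.30 = 507400 N·m.
J = πd⁴/32 = π(0.282)⁴/32 = 6.209×10^-4 m⁴.
τ_max = T·r/J = 507400 × 0.141 / 6.209×10^-4 = 1.152×10^8 Pa.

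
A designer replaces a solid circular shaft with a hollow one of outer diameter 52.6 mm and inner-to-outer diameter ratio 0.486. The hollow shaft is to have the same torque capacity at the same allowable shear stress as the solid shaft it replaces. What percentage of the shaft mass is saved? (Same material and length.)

Equal τ_max and T ⇒ the solid shaft needs d_s³ = d_o³(1−k⁴), so d_s = 52.6·(1−0.486⁴)^(1/3) = 51.60 mm.
Area ratio A_h/A_s = d_o²(1−k²)/d_s² = (1−k²)/(1−k⁴)^(2/3) = 0.7936.
Mass saving = 1 − 0.7936 = 20.6 %.

20.6 %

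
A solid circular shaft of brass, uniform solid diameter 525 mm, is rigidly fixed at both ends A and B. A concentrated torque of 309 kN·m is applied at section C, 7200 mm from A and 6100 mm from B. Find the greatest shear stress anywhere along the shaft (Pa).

5.89e6 Pa

With uniform GJ and both ends fixed, compatibility θ_AC = θ_CB gives T_A·a = T_B·b, together with T_A + T_B = T₀.
T_A = T₀·b/(a+b) = 309000·6100/13300 = 141700 N·m; T_B = 167300 N·m.
τ in each portion: τ_AC = 4.99×10^6 Pa, τ_CB = 5.89×10^6 Pa; maximum is in CB.
τ_max = T_CB·r/J = 167300·0.263/7.46×10^-3 = 5.888×10^6 Pa.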